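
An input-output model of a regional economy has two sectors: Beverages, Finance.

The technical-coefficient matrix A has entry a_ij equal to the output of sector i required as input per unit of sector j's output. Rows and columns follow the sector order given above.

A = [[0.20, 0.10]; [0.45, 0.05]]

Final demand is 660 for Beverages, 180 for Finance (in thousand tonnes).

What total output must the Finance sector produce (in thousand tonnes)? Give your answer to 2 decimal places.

I − A =
  [   0.80    -0.10]
  [  -0.45     0.95]
det(I−A) = (0.80)(0.95) − (-0.10)(-0.45) = 0.7150
adj(I−A) = [[0.95, 0.10], [0.45, 0.80]]
(I − A)⁻¹ = adj(I−A) / det(I−A) ≈
  [   1.3287     0.1399]
  [   0.6294     1.1189]
x = (I − A)⁻¹ d = adj(I−A)·d / det(I−A), with det(I−A) = 0.7150:
  x_1 = (0.95·660 + 0.10·180) / 0.7150 = 645.00 / 0.7150 ≈ 902.10
  x_2 = (0.45·660 + 0.80·180) / 0.7150 = 441.00 / 0.7150 ≈ 616.78

x_2 = 616.78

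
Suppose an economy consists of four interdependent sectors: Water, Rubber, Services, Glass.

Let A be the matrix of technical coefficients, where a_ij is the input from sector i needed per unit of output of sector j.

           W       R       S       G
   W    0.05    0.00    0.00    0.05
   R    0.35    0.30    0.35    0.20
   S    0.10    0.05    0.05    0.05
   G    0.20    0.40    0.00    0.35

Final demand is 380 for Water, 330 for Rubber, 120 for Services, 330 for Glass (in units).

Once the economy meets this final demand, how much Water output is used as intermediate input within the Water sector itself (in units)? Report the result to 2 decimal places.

z_WW = 23.80

I − A =
  [   0.95     0.00     0.00    -0.05]
  [  -0.35     0.70    -0.35    -0.20]
  [  -0.10    -0.05     0.95    -0.05]
  [  -0.20    -0.40     0.00     0.65]
Compute the cofactors C_ij = (−1)^(i+j)·(3×3 minor ij) of I−A; the adjugate is their transpose:
adj(I−A) = Cᵀ =
  [ 0.337875   0.019000   0.007000   0.032375]
  [ 0.280375   0.577125   0.212625   0.215500]
  [ 0.064875   0.051375   0.342250   0.047125]
  [ 0.276500   0.361000   0.133000   0.615125]
det(I−A) = Σ_j (I−A)_1j·C_1j = (0.95)(0.337875) + (0.00)(0.280375) + (0.00)(0.064875) + (-0.05)(0.276500) = 0.30715625
(I − A)⁻¹ = adj(I−A) / det(I−A) ≈
  [   1.1000     0.0619     0.0228     0.1054]
  [   0.9128     1.8789     0.6922     0.7016]
  [   0.2112     0.1673     1.1143     0.1534]
  [   0.9002     1.1753     0.4330     2.0026]
First solve x = (I − A)⁻¹ d = adj(I−A)·d / det(I−A); in particular x_W = (0.337875·380 + 0.019000·330 + 0.007000·120 + 0.032375·330) / 0.30715625 = 146.18625 / 0.30715625 ≈ 475.9345.
Intermediate flow from W to W: z_WW = a_WW · x_W = 0.05 × 146.18625 / 0.30715625 = 7.3093125 / 0.30715625 ≈ 23.80.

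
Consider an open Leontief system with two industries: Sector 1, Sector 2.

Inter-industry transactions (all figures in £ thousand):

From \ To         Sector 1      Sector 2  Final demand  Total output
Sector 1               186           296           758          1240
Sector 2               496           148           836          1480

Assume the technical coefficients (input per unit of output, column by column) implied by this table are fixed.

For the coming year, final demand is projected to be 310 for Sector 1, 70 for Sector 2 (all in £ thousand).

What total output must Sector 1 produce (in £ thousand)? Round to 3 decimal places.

Technical coefficients a_ij = z_ij / X_j:
  a_11 = 186/1240 = 0.15, a_21 = 496/1240 = 0.40
  a_12 = 296/1480 = 0.20, a_22 = 148/1480 = 0.10
I − A =
  [   0.85    -0.20]
  [  -0.40     0.90]
det(I−A) = (0.85)(0.90) − (-0.20)(-0.40) = 0.6850
adj(I−A) = [[0.90, 0.20], [0.40, 0.85]]
(I − A)⁻¹ = adj(I−A) / det(I−A) ≈
  [   1.3139     0.2920]
  [   0.5839     1.2409]
x = (I − A)⁻¹ d = adj(I−A)·d / det(I−A), with det(I−A) = 0.6850:
  x_1 = (0.90·310 + 0.20·70) / 0.6850 = 293.00 / 0.6850 ≈ 427.737
  x_2 = (0.40·310 + 0.85·70) / 0.6850 = 183.50 / 0.6850 ≈ 267.883

x_1 = 427.737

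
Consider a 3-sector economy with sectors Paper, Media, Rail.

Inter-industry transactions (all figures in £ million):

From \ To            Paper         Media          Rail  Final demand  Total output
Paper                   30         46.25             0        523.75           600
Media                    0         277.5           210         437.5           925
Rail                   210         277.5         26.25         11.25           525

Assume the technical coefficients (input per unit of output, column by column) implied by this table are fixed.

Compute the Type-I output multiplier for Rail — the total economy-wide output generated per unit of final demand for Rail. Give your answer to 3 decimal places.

Technical coefficients a_ij = z_ij / X_j:
  a_11 = 30/600 = 0.05, a_21 = 0/600 = 0.00, a_31 = 210/600 = 0.35
  a_12 = 46.25/925 = 0.05, a_22 = 277.5/925 = 0.30, a_32 = 277.5/925 = 0.30
  a_13 = 0/525 = 0.00, a_23 = 210/525 = 0.40, a_33 = 26.25/525 = 0.05
I − A =
  [   0.95    -0.05     0.00]
  [   0.00     0.70    -0.40]
  [  -0.35    -0.30     0.95]
Cofactors of I−A, C_ij = (−1)^(i+j)·(minor ij) (rows/columns in the sector order above):
  C_11 = (0.70)(0.95) − (-0.40)(-0.30) = 0.5450
  C_12 = −[(0.00)(0.95) − (-0.40)(-0.35)] = 0.1400
  C_13 = (0.00)(-0.30) − (0.70)(-0.35) = 0.2450
  C_21 = −[(-0.05)(0.95) − (0.00)(-0.30)] = 0.0475
  C_22 = (0.95)(0.95) − (0.00)(-0.35) = 0.9025
  C_23 = −[(0.95)(-0.30) − (-0.05)(-0.35)] = 0.3025
  C_31 = (-0.05)(-0.40) − (0.00)(0.70) = 0.0200
  C_32 = −[(0.95)(-0.40) − (0.00)(0.00)] = 0.3800
  C_33 = (0.95)(0.70) − (-0.05)(0.00) = 0.6650
det(I−A) = Σ_j (I−A)_1j·C_1j = (0.95)(0.5450) + (-0.05)(0.1400) + (0.00)(0.2450) = 0.51075
adj(I−A) = Cᵀ =
  [ 0.5450   0.0475   0.0200]
  [ 0.1400   0.9025   0.3800]
  [ 0.2450   0.3025   0.6650]
(I − A)⁻¹ = adj(I−A) / det(I−A) ≈
  [   1.0671     0.0930     0.0392]
  [   0.2741     1.7670     0.7440]
  [   0.4797     0.5923     1.3020]
The output multiplier for sector j is the column-j sum of the Leontief inverse (I − A)⁻¹ = adj(I−A) / det(I−A).
Column 3 of adj(I−A): (0.0200, 0.3800, 0.6650); det(I−A) = 0.51075.
m_3 = (0.0200 + 0.3800 + 0.6650) / 0.51075 = 1.065 / 0.51075 ≈ 2.085.

m_3 = 2.085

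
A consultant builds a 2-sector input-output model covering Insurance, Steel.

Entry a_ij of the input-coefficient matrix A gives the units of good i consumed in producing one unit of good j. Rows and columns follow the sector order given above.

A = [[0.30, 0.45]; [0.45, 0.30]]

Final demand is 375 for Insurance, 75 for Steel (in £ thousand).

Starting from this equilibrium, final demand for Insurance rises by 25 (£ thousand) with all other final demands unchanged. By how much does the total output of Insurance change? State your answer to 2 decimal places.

Δx_I = 60.87

I − A =
  [   0.70    -0.45]
  [  -0.45     0.70]
det(I−A) = (0.70)(0.70) − (-0.45)(-0.45) = 0.2875
adj(I−A) = [[0.70, 0.45], [0.45, 0.70]]
(I − A)⁻¹ = adj(I−A) / det(I−A) ≈
  [   2.4348     1.5652]
  [   1.5652     2.4348]
Δx = (I − A)⁻¹ Δd with Δd having +25 in the Insurance component and 0 elsewhere.
So Δx_I = L_II · (+25), where L_II = adj(I−A)_II / det(I−A) = 0.70 / 0.2875.
Δx_I = 0.70 × (+25) / 0.2875 = 17.50 / 0.2875 ≈ 60.87.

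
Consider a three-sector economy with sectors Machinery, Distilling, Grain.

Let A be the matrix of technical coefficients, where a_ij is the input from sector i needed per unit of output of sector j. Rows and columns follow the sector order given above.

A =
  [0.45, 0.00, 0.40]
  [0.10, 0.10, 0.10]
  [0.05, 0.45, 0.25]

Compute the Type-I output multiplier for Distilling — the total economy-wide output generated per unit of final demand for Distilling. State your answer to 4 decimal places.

m_D = 2.6409

I − A =
  [   0.55     0.00    -0.40]
  [  -0.10     0.90    -0.10]
  [  -0.05    -0.45     0.75]
Cofactors of I−A, C_ij = (−1)^(i+j)·(minor ij) (rows/columns in the sector order above):
  C_11 = (0.90)(0.75) − (-0.10)(-0.45) = 0.6300
  C_12 = −[(-0.10)(0.75) − (-0.10)(-0.05)] = 0.0800
  C_13 = (-0.10)(-0.45) − (0.90)(-0.05) = 0.0900
  C_21 = −[(0.00)(0.75) − (-0.40)(-0.45)] = 0.1800
  C_22 = (0.55)(0.75) − (-0.40)(-0.05) = 0.3925
  C_23 = −[(0.55)(-0.45) − (0.00)(-0.05)] = 0.2475
  C_31 = (0.00)(-0.10) − (-0.40)(0.90) = 0.3600
  C_32 = −[(0.55)(-0.10) − (-0.40)(-0.10)] = 0.0950
  C_33 = (0.55)(0.90) − (0.00)(-0.10) = 0.4950
det(I−A) = Σ_j (I−A)_1j·C_1j = (0.55)(0.6300) + (0.00)(0.0800) + (-0.40)(0.0900) = 0.3105
adj(I−A) = Cᵀ =
  [ 0.6300   0.1800   0.3600]
  [ 0.0800   0.3925   0.0950]
  [ 0.0900   0.2475   0.4950]
(I − A)⁻¹ = adj(I−A) / det(I−A) ≈
  [   2.02899     0.57971     1.15942]
  [   0.25765     1.26409     0.30596]
  [   0.28986     0.79710     1.59420]
The output multiplier for sector j is the column-j sum of the Leontief inverse (I − A)⁻¹ = adj(I−A) / det(I−A).
Column D of adj(I−A): (0.1800, 0.3925, 0.2475); det(I−A) = 0.3105.
m_D = (0.1800 + 0.3925 + 0.2475) / 0.3105 = 0.82 / 0.3105 ≈ 2.6409.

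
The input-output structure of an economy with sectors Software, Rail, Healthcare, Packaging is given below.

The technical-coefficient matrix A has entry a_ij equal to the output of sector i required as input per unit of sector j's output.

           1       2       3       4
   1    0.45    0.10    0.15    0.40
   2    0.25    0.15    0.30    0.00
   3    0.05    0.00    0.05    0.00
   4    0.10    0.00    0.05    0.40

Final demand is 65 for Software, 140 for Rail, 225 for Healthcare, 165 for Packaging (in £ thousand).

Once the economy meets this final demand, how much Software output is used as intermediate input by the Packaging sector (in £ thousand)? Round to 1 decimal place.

z_14 = 155.5

I − A =
  [   0.55    -0.10    -0.15    -0.40]
  [  -0.25     0.85    -0.30     0.00]
  [  -0.05     0.00     0.95     0.00]
  [  -0.10     0.00    -0.05     0.60]
Compute the cofactors C_ij = (−1)^(i+j)·(3×3 minor ij) of I−A; the adjugate is their transpose:
adj(I−A) = Cᵀ =
  [ 0.484500   0.057000   0.111500   0.323000]
  [ 0.151500   0.270000   0.114500   0.101000]
  [ 0.025500   0.003000   0.231500   0.017000]
  [ 0.082875   0.009750   0.037875   0.412500]
det(I−A) = Σ_j (I−A)_1j·C_1j = (0.55)(0.484500) + (-0.10)(0.151500) + (-0.15)(0.025500) + (-0.40)(0.082875) = 0.21435
(I − A)⁻¹ = adj(I−A) / det(I−A) ≈
  [   2.2603     0.2659     0.5202     1.5069]
  [   0.7068     1.2596     0.5342     0.4712]
  [   0.1190     0.0140     1.0800     0.0793]
  [   0.3866     0.0455     0.1767     1.9244]
First solve x = (I − A)⁻¹ d = adj(I−A)·d / det(I−A); in particular x_4 = (0.082875·65 + 0.009750·140 + 0.037875·225 + 0.412500·165) / 0.21435 = 83.33625 / 0.21435 ≈ 388.786.
Intermediate flow from 1 to 4: z_14 = a_14 · x_4 = 0.40 × 83.33625 / 0.21435 = 33.3345 / 0.21435 ≈ 155.5.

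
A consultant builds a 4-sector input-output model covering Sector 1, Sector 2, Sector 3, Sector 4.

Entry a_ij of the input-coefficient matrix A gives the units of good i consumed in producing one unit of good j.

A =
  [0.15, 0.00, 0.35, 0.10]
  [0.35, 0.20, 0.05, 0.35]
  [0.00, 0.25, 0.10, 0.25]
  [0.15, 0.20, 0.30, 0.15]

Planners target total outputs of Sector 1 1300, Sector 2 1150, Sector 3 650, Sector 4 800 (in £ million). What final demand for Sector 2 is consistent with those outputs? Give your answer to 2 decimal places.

I − A =
  [   0.85     0.00    -0.35    -0.10]
  [  -0.35     0.80    -0.05    -0.35]
  [   0.00    -0.25     0.90    -0.25]
  [  -0.15    -0.20    -0.30     0.85]
d = (I − A) x:
  d_1 = (+0.85)·1300 + (+0.00)·1150 + (-0.35)·650 + (-0.10)·800 = 797.50
  d_2 = (-0.35)·1300 + (+0.80)·1150 + (-0.05)·650 + (-0.35)·800 = 152.50
  d_3 = (+0.00)·1300 + (-0.25)·1150 + (+0.90)·650 + (-0.25)·800 = 97.50
  d_4 = (-0.15)·1300 + (-0.20)·1150 + (-0.30)·650 + (+0.85)·800 = 60.00

d_2 = 152.50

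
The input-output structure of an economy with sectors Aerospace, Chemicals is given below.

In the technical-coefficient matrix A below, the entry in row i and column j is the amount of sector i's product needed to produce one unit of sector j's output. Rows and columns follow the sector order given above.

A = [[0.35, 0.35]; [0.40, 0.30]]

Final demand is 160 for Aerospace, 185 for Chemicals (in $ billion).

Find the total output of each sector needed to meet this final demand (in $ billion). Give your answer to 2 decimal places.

I − A =
  [   0.65    -0.35]
  [  -0.40     0.70]
det(I−A) = (0.65)(0.70) − (-0.35)(-0.40) = 0.3150
adj(I−A) = [[0.70, 0.35], [0.40, 0.65]]
(I − A)⁻¹ = adj(I−A) / det(I−A) ≈
  [   2.2222     1.1111]
  [   1.2698     2.0635]
x = (I − A)⁻¹ d = adj(I−A)·d / det(I−A), with det(I−A) = 0.3150:
  x_1 = (0.70·160 + 0.35·185) / 0.3150 = 176.75 / 0.3150 ≈ 561.11
  x_2 = (0.40·160 + 0.65·185) / 0.3150 = 184.25 / 0.3150 ≈ 584.92

x_1 = 561.11, x_2 = 584.92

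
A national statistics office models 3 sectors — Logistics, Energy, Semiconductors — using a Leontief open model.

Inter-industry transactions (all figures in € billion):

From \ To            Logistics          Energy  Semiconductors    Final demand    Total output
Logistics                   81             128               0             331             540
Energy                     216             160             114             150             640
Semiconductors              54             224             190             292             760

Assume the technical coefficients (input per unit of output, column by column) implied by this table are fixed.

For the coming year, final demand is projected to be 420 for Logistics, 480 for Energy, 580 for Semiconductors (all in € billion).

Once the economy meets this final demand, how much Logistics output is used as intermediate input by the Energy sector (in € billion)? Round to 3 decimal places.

Technical coefficients a_ij = z_ij / X_j:
  a_11 = 81/540 = 0.15, a_21 = 216/540 = 0.40, a_31 = 54/540 = 0.10
  a_12 = 128/640 = 0.20, a_22 = 160/640 = 0.25, a_32 = 224/640 = 0.35
  a_13 = 0/760 = 0.00, a_23 = 114/760 = 0.15, a_33 = 190/760 = 0.25
I − A =
  [   0.85    -0.20     0.00]
  [  -0.40     0.75    -0.15]
  [  -0.10    -0.35     0.75]
Cofactors of I−A, C_ij = (−1)^(i+j)·(minor ij) (rows/columns in the sector order above):
  C_11 = (0.75)(0.75) − (-0.15)(-0.35) = 0.5100
  C_12 = −[(-0.40)(0.75) − (-0.15)(-0.10)] = 0.3150
  C_13 = (-0.40)(-0.35) − (0.75)(-0.10) = 0.2150
  C_21 = −[(-0.20)(0.75) − (0.00)(-0.35)] = 0.1500
  C_22 = (0.85)(0.75) − (0.00)(-0.10) = 0.6375
  C_23 = −[(0.85)(-0.35) − (-0.20)(-0.10)] = 0.3175
  C_31 = (-0.20)(-0.15) − (0.00)(0.75) = 0.0300
  C_32 = −[(0.85)(-0.15) − (0.00)(-0.40)] = 0.1275
  C_33 = (0.85)(0.75) − (-0.20)(-0.40) = 0.5575
det(I−A) = Σ_j (I−A)_1j·C_1j = (0.85)(0.5100) + (-0.20)(0.3150) + (0.00)(0.2150) = 0.3705
adj(I−A) = Cᵀ =
  [ 0.5100   0.1500   0.0300]
  [ 0.3150   0.6375   0.1275]
  [ 0.2150   0.3175   0.5575]
(I − A)⁻¹ = adj(I−A) / det(I−A) ≈
  [   1.3765     0.4049     0.0810]
  [   0.8502     1.7206     0.3441]
  [   0.5803     0.8570     1.5047]
First solve x = (I − A)⁻¹ d = adj(I−A)·d / det(I−A); in particular x_2 = (0.3150·420 + 0.6375·480 + 0.1275·580) / 0.3705 = 512.25 / 0.3705 ≈ 1382.59109.
Intermediate flow from 1 to 2: z_12 = a_12 · x_2 = 0.20 × 512.25 / 0.3705 = 102.45 / 0.3705 ≈ 276.518.

z_12 = 276.518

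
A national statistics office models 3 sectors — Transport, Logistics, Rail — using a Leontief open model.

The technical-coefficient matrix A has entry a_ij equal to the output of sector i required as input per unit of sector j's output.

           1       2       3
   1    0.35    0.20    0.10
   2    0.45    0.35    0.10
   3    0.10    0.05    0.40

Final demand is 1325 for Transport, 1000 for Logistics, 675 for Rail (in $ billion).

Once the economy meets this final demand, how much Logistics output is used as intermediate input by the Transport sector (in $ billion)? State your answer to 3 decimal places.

z_21 = 1679.919

I − A =
  [   0.65    -0.20    -0.10]
  [  -0.45     0.65    -0.10]
  [  -0.10    -0.05     0.60]
Cofactors of I−A, C_ij = (−1)^(i+j)·(minor ij) (rows/columns in the sector order above):
  C_11 = (0.65)(0.60) − (-0.10)(-0.05) = 0.3850
  C_12 = −[(-0.45)(0.60) − (-0.10)(-0.10)] = 0.2800
  C_13 = (-0.45)(-0.05) − (0.65)(-0.10) = 0.0875
  C_21 = −[(-0.20)(0.60) − (-0.10)(-0.05)] = 0.1250
  C_22 = (0.65)(0.60) − (-0.10)(-0.10) = 0.3800
  C_23 = −[(0.65)(-0.05) − (-0.20)(-0.10)] = 0.0525
  C_31 = (-0.20)(-0.10) − (-0.10)(0.65) = 0.0850
  C_32 = −[(0.65)(-0.10) − (-0.10)(-0.45)] = 0.1100
  C_33 = (0.65)(0.65) − (-0.20)(-0.45) = 0.3325
det(I−A) = Σ_j (I−A)_1j·C_1j = (0.65)(0.3850) + (-0.20)(0.2800) + (-0.10)(0.0875) = 0.1855
adj(I−A) = Cᵀ =
  [ 0.3850   0.1250   0.0850]
  [ 0.2800   0.3800   0.1100]
  [ 0.0875   0.0525   0.3325]
(I − A)⁻¹ = adj(I−A) / det(I−A) ≈
  [   2.0755     0.6739     0.4582]
  [   1.5094     2.0485     0.5930]
  [   0.4717     0.2830     1.7925]
First solve x = (I − A)⁻¹ d = adj(I−A)·d / det(I−A); in particular x_1 = (0.3850·1325 + 0.1250·1000 + 0.0850·675) / 0.1855 = 692.50 / 0.1855 ≈ 3733.15364.
Intermediate flow from 2 to 1: z_21 = a_21 · x_1 = 0.45 × 692.50 / 0.1855 = 311.625 / 0.1855 ≈ 1679.919.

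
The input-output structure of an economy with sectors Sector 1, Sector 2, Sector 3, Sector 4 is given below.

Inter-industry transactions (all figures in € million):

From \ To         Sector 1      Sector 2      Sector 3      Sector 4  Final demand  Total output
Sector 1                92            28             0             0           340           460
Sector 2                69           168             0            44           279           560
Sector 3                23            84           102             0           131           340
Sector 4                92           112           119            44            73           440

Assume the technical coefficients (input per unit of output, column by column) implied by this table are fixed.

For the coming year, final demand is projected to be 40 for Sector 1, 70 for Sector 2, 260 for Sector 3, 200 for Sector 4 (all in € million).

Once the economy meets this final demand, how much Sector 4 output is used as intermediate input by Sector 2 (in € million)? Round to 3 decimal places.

z_42 = 35.054

Technical coefficients a_ij = z_ij / X_j:
  a_11 = 92/460 = 0.20, a_21 = 69/460 = 0.15, a_31 = 23/460 = 0.05, a_41 = 92/460 = 0.20
  a_12 = 28/560 = 0.05, a_22 = 168/560 = 0.30, a_32 = 84/560 = 0.15, a_42 = 112/560 = 0.20
  a_13 = 0/340 = 0.00, a_23 = 0/340 = 0.00, a_33 = 102/340 = 0.30, a_43 = 119/340 = 0.35
  a_14 = 0/440 = 0.00, a_24 = 44/440 = 0.10, a_34 = 0/440 = 0.00, a_44 = 44/440 = 0.10
I − A =
  [   0.80    -0.05     0.00     0.00]
  [  -0.15     0.70     0.00    -0.10]
  [  -0.05    -0.15     0.70     0.00]
  [  -0.20    -0.20    -0.35     0.90]
Compute the cofactors C_ij = (−1)^(i+j)·(3×3 minor ij) of I−A; the adjugate is their transpose:
adj(I−A) = Cᵀ =
  [ 0.421750   0.031500   0.001750   0.003500]
  [ 0.110250   0.504000   0.028000   0.056000]
  [ 0.053750   0.110250   0.480250   0.012250]
  [ 0.139125   0.161875   0.193375   0.386750]
det(I−A) = Σ_j (I−A)_1j·C_1j = (0.80)(0.421750) + (-0.05)(0.110250) + (0.00)(0.053750) + (0.00)(0.139125) = 0.3318875
(I − A)⁻¹ = adj(I−A) / det(I−A) ≈
  [   1.2708     0.0949     0.0053     0.0105]
  [   0.3322     1.5186     0.0844     0.1687]
  [   0.1620     0.3322     1.4470     0.0369]
  [   0.4192     0.4877     0.5827     1.1653]
First solve x = (I − A)⁻¹ d = adj(I−A)·d / det(I−A); in particular x_2 = (0.110250·40 + 0.504000·70 + 0.028000·260 + 0.056000·200) / 0.3318875 = 58.17 / 0.3318875 ≈ 175.27023.
Intermediate flow from 4 to 2: z_42 = a_42 · x_2 = 0.20 × 58.17 / 0.3318875 = 11.634 / 0.3318875 ≈ 35.054.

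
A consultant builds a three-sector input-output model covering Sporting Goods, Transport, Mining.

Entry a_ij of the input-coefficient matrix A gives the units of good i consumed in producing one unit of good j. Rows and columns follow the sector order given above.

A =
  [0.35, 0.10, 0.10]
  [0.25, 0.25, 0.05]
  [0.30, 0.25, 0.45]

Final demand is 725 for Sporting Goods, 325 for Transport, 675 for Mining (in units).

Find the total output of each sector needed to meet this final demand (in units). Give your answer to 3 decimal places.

x_S = 1712.963, x_T = 1184.317, x_M = 2699.942

I − A =
  [   0.65    -0.10    -0.10]
  [  -0.25     0.75    -0.05]
  [  -0.30    -0.25     0.55]
Cofactors of I−A, C_ij = (−1)^(i+j)·(minor ij) (rows/columns in the sector order above):
  C_11 = (0.75)(0.55) − (-0.05)(-0.25) = 0.4000
  C_12 = −[(-0.25)(0.55) − (-0.05)(-0.30)] = 0.1525
  C_13 = (-0.25)(-0.25) − (0.75)(-0.30) = 0.2875
  C_21 = −[(-0.10)(0.55) − (-0.10)(-0.25)] = 0.0800
  C_22 = (0.65)(0.55) − (-0.10)(-0.30) = 0.3275
  C_23 = −[(0.65)(-0.25) − (-0.10)(-0.30)] = 0.1925
  C_31 = (-0.10)(-0.05) − (-0.10)(0.75) = 0.0800
  C_32 = −[(0.65)(-0.05) − (-0.10)(-0.25)] = 0.0575
  C_33 = (0.65)(0.75) − (-0.10)(-0.25) = 0.4625
det(I−A) = Σ_j (I−A)_1j·C_1j = (0.65)(0.4000) + (-0.10)(0.1525) + (-0.10)(0.2875) = 0.2160
adj(I−A) = Cᵀ =
  [ 0.4000   0.0800   0.0800]
  [ 0.1525   0.3275   0.0575]
  [ 0.2875   0.1925   0.4625]
(I − A)⁻¹ = adj(I−A) / det(I−A) ≈
  [   1.8519     0.3704     0.3704]
  [   0.7060     1.5162     0.2662]
  [   1.3310     0.8912     2.1412]
x = (I − A)⁻¹ d = adj(I−A)·d / det(I−A), with det(I−A) = 0.2160:
  x_S = (0.4000·725 + 0.0800·325 + 0.0800·675) / 0.2160 = 370.00 / 0.2160 ≈ 1712.963
  x_T = (0.1525·725 + 0.3275·325 + 0.0575·675) / 0.2160 = 255.8125 / 0.2160 ≈ 1184.317
  x_M = (0.2875·725 + 0.1925·325 + 0.4625·675) / 0.2160 = 583.1875 / 0.2160 ≈ 2699.942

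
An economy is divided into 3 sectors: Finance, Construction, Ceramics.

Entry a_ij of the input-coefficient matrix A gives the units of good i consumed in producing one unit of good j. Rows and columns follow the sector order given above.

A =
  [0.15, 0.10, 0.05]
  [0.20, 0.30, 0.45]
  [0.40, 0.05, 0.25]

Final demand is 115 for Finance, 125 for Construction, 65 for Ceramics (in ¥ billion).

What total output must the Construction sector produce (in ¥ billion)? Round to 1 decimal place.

x_2 = 370.5

I − A =
  [   0.85    -0.10    -0.05]
  [  -0.20     0.70    -0.45]
  [  -0.40    -0.05     0.75]
Cofactors of I−A, C_ij = (−1)^(i+j)·(minor ij) (rows/columns in the sector order above):
  C_11 = (0.70)(0.75) − (-0.45)(-0.05) = 0.5025
  C_12 = −[(-0.20)(0.75) − (-0.45)(-0.40)] = 0.3300
  C_13 = (-0.20)(-0.05) − (0.70)(-0.40) = 0.2900
  C_21 = −[(-0.10)(0.75) − (-0.05)(-0.05)] = 0.0775
  C_22 = (0.85)(0.75) − (-0.05)(-0.40) = 0.6175
  C_23 = −[(0.85)(-0.05) − (-0.10)(-0.40)] = 0.0825
  C_31 = (-0.10)(-0.45) − (-0.05)(0.70) = 0.0800
  C_32 = −[(0.85)(-0.45) − (-0.05)(-0.20)] = 0.3925
  C_33 = (0.85)(0.70) − (-0.10)(-0.20) = 0.5750
det(I−A) = Σ_j (I−A)_1j·C_1j = (0.85)(0.5025) + (-0.10)(0.3300) + (-0.05)(0.2900) = 0.379625
adj(I−A) = Cᵀ =
  [ 0.5025   0.0775   0.0800]
  [ 0.3300   0.6175   0.3925]
  [ 0.2900   0.0825   0.5750]
(I − A)⁻¹ = adj(I−A) / det(I−A) ≈
  [   1.3237     0.2041     0.2107]
  [   0.8693     1.6266     1.0339]
  [   0.7639     0.2173     1.5147]
x = (I − A)⁻¹ d = adj(I−A)·d / det(I−A), with det(I−A) = 0.379625:
  x_1 = (0.5025·115 + 0.0775·125 + 0.0800·65) / 0.379625 = 72.675 / 0.379625 ≈ 191.4
  x_2 = (0.3300·115 + 0.6175·125 + 0.3925·65) / 0.379625 = 140.65 / 0.379625 ≈ 370.5
  x_3 = (0.2900·115 + 0.0825·125 + 0.5750·65) / 0.379625 = 81.0375 / 0.379625 ≈ 213.5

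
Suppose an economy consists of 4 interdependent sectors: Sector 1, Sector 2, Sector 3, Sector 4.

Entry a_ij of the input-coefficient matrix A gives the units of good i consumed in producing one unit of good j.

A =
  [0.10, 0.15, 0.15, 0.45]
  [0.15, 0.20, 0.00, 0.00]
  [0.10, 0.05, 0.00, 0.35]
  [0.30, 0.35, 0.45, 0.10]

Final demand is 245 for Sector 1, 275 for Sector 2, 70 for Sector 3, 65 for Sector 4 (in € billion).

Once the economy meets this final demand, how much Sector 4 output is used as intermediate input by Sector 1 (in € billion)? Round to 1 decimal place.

z_41 = 241.0

I − A =
  [   0.90    -0.15    -0.15    -0.45]
  [  -0.15     0.80     0.00     0.00]
  [  -0.10    -0.05     1.00    -0.35]
  [  -0.30    -0.35    -0.45     0.90]
Compute the cofactors C_ij = (−1)^(i+j)·(3×3 minor ij) of I−A; the adjugate is their transpose:
adj(I−A) = Cᵀ =
  [ 0.594000   0.304125   0.270000   0.402000]
  [ 0.111375   0.483750   0.050625   0.075375]
  [ 0.181125   0.189000   0.496125   0.283500]
  [ 0.331875   0.384000   0.357750   0.684375]
det(I−A) = Σ_j (I−A)_1j·C_1j = (0.90)(0.594000) + (-0.15)(0.111375) + (-0.15)(0.181125) + (-0.45)(0.331875) = 0.34138125
(I − A)⁻¹ = adj(I−A) / det(I−A) ≈
  [   1.7400     0.8909     0.7909     1.1776]
  [   0.3262     1.4170     0.1483     0.2208]
  [   0.5306     0.5536     1.4533     0.8304]
  [   0.9722     1.1248     1.0479     2.0047]
First solve x = (I − A)⁻¹ d = adj(I−A)·d / det(I−A); in particular x_1 = (0.594000·245 + 0.304125·275 + 0.270000·70 + 0.402000·65) / 0.34138125 = 274.194375 / 0.34138125 ≈ 803.191.
Intermediate flow from 4 to 1: z_41 = a_41 · x_1 = 0.30 × 274.194375 / 0.34138125 = 82.2583125 / 0.34138125 ≈ 241.0.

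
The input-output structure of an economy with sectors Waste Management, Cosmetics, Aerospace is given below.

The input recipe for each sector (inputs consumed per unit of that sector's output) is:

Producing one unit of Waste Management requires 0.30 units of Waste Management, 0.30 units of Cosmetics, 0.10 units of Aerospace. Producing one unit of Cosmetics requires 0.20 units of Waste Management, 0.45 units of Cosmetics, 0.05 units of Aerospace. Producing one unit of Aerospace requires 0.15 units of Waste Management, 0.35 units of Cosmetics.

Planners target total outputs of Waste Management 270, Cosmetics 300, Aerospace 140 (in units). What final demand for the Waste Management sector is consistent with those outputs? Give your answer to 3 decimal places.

I − A =
  [   0.70    -0.20    -0.15]
  [  -0.30     0.55    -0.35]
  [  -0.10    -0.05     1.00]
d = (I − A) x:
  d_W = (+0.70)·270 + (-0.20)·300 + (-0.15)·140 = 108.000
  d_C = (-0.30)·270 + (+0.55)·300 + (-0.35)·140 = 35.000
  d_A = (-0.10)·270 + (-0.05)·300 + (+1.00)·140 = 98.000

d_W = 108.000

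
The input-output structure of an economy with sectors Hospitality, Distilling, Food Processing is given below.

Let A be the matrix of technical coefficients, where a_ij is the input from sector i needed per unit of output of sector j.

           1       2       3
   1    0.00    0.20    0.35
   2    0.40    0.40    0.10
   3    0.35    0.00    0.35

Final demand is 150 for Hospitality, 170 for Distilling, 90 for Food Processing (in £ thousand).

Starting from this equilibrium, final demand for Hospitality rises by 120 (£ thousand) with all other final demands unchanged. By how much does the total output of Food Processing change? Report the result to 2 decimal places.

Δx_3 = 97.86

I − A =
  [   1.00    -0.20    -0.35]
  [  -0.40     0.60    -0.10]
  [  -0.35     0.00     0.65]
Cofactors of I−A, C_ij = (−1)^(i+j)·(minor ij) (rows/columns in the sector order above):
  C_11 = (0.60)(0.65) − (-0.10)(0.00) = 0.3900
  C_12 = −[(-0.40)(0.65) − (-0.10)(-0.35)] = 0.2950
  C_13 = (-0.40)(0.00) − (0.60)(-0.35) = 0.2100
  C_21 = −[(-0.20)(0.65) − (-0.35)(0.00)] = 0.1300
  C_22 = (1.00)(0.65) − (-0.35)(-0.35) = 0.5275
  C_23 = −[(1.00)(0.00) − (-0.20)(-0.35)] = 0.0700
  C_31 = (-0.20)(-0.10) − (-0.35)(0.60) = 0.2300
  C_32 = −[(1.00)(-0.10) − (-0.35)(-0.40)] = 0.2400
  C_33 = (1.00)(0.60) − (-0.20)(-0.40) = 0.5200
det(I−A) = Σ_j (I−A)_1j·C_1j = (1.00)(0.3900) + (-0.20)(0.2950) + (-0.35)(0.2100) = 0.2575
adj(I−A) = Cᵀ =
  [ 0.3900   0.1300   0.2300]
  [ 0.2950   0.5275   0.2400]
  [ 0.2100   0.0700   0.5200]
(I − A)⁻¹ = adj(I−A) / det(I−A) ≈
  [   1.5146     0.5049     0.8932]
  [   1.1456     2.0485     0.9320]
  [   0.8155     0.2718     2.0194]
Δx = (I − A)⁻¹ Δd with Δd having +120 in the Hospitality component and 0 elsewhere.
So Δx_3 = L_31 · (+120), where L_31 = adj(I−A)_31 / det(I−A) = 0.2100 / 0.2575.
Δx_3 = 0.2100 × (+120) / 0.2575 = 25.20 / 0.2575 ≈ 97.86.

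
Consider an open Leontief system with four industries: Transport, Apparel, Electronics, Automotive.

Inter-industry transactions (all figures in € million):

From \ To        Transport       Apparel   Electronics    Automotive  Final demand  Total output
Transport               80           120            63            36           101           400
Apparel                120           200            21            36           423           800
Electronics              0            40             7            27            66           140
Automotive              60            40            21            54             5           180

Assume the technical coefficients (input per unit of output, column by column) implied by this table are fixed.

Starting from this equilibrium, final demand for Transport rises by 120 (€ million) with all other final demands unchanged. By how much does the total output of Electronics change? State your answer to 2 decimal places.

Technical coefficients a_ij = z_ij / X_j:
  a_11 = 80/400 = 0.20, a_21 = 120/400 = 0.30, a_31 = 0/400 = 0.00, a_41 = 60/400 = 0.15
  a_12 = 120/800 = 0.15, a_22 = 200/800 = 0.25, a_32 = 40/800 = 0.05, a_42 = 40/800 = 0.05
  a_13 = 63/140 = 0.45, a_23 = 21/140 = 0.15, a_33 = 7/140 = 0.05, a_43 = 21/140 = 0.15
  a_14 = 36/180 = 0.20, a_24 = 36/180 = 0.20, a_34 = 27/180 = 0.15, a_44 = 54/180 = 0.30
I − A =
  [   0.80    -0.15    -0.45    -0.20]
  [  -0.30     0.75    -0.15    -0.20]
  [   0.00    -0.05     0.95    -0.15]
  [  -0.15    -0.05    -0.15     0.70]
Compute the cofactors C_ij = (−1)^(i+j)·(3×3 minor ij) of I−A; the adjugate is their transpose:
adj(I−A) = Cᵀ =
  [ 0.464500   0.126500   0.276000   0.228000]
  [ 0.224625   0.475375   0.220500   0.247250]
  [ 0.031125   0.035875   0.350500   0.094250]
  [ 0.122250   0.068750   0.150000   0.514500]
det(I−A) = Σ_j (I−A)_1j·C_1j = (0.80)(0.464500) + (-0.15)(0.224625) + (-0.45)(0.031125) + (-0.20)(0.122250) = 0.29945
(I − A)⁻¹ = adj(I−A) / det(I−A) ≈
  [   1.5512     0.4224     0.9217     0.7614]
  [   0.7501     1.5875     0.7363     0.8257]
  [   0.1039     0.1198     1.1705     0.3147]
  [   0.4082     0.2296     0.5009     1.7181]
Δx = (I − A)⁻¹ Δd with Δd having +120 in the Transport component and 0 elsewhere.
So Δx_3 = L_31 · (+120), where L_31 = adj(I−A)_31 / det(I−A) = 0.031125 / 0.29945.
Δx_3 = 0.031125 × (+120) / 0.29945 = 3.735 / 0.29945 ≈ 12.47.

Δx_3 = 12.47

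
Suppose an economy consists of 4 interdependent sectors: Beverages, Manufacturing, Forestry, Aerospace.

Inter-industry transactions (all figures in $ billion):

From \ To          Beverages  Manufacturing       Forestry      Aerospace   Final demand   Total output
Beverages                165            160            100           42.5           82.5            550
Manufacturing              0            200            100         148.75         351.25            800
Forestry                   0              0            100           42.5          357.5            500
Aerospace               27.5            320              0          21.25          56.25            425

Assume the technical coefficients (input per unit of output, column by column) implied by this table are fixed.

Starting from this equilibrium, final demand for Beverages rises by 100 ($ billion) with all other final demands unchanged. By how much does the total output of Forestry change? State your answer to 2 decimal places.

Technical coefficients a_ij = z_ij / X_j:
  a_11 = 165/550 = 0.30, a_21 = 0/550 = 0.00, a_31 = 0/550 = 0.00, a_41 = 27.5/550 = 0.05
  a_12 = 160/800 = 0.20, a_22 = 200/800 = 0.25, a_32 = 0/800 = 0.00, a_42 = 320/800 = 0.40
  a_13 = 100/500 = 0.20, a_23 = 100/500 = 0.20, a_33 = 100/500 = 0.20, a_43 = 0/500 = 0.00
  a_14 = 42.5/425 = 0.10, a_24 = 148.75/425 = 0.35, a_34 = 42.5/425 = 0.10, a_44 = 21.25/425 = 0.05
I − A =
  [   0.70    -0.20    -0.20    -0.10]
  [   0.00     0.75    -0.20    -0.35]
  [   0.00     0.00     0.80    -0.10]
  [  -0.05    -0.40     0.00     0.95]
Compute the cofactors C_ij = (−1)^(i+j)·(3×3 minor ij) of I−A; the adjugate is their transpose:
adj(I−A) = Cᵀ =
  [ 0.45000   0.19200   0.16050   0.13500]
  [ 0.01500   0.52700   0.13550   0.21000]
  [ 0.00375   0.02900   0.39350   0.05250]
  [ 0.03000   0.23200   0.06550   0.42000]
det(I−A) = Σ_j (I−A)_1j·C_1j = (0.70)(0.45000) + (-0.20)(0.01500) + (-0.20)(0.00375) + (-0.10)(0.03000) = 0.30825
(I − A)⁻¹ = adj(I−A) / det(I−A) ≈
  [   1.4599     0.6229     0.5207     0.4380]
  [   0.0487     1.7097     0.4396     0.6813]
  [   0.0122     0.0941     1.2766     0.1703]
  [   0.0973     0.7526     0.2125     1.3625]
Δx = (I − A)⁻¹ Δd with Δd having +100 in the Beverages component and 0 elsewhere.
So Δx_3 = L_31 · (+100), where L_31 = adj(I−A)_31 / det(I−A) = 0.00375 / 0.30825.
Δx_3 = 0.00375 × (+100) / 0.30825 = 0.375 / 0.30825 ≈ 1.22.

Δx_3 = 1.22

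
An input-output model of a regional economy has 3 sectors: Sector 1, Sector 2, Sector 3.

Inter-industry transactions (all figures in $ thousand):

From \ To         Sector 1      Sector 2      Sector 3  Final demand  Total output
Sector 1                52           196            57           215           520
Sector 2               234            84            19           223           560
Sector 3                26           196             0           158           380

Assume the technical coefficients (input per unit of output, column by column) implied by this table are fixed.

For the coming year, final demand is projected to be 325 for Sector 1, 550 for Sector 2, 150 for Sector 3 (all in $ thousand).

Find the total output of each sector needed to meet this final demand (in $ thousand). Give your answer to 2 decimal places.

x_1 = 915.87, x_2 = 1167.48, x_3 = 604.41

Technical coefficients a_ij = z_ij / X_j:
  a_11 = 52/520 = 0.10, a_21 = 234/520 = 0.45, a_31 = 26/520 = 0.05
  a_12 = 196/560 = 0.35, a_22 = 84/560 = 0.15, a_32 = 196/560 = 0.35
  a_13 = 57/380 = 0.15, a_23 = 19/380 = 0.05, a_33 = 0/380 = 0.00
I − A =
  [   0.90    -0.35    -0.15]
  [  -0.45     0.85    -0.05]
  [  -0.05    -0.35     1.00]
Cofactors of I−A, C_ij = (−1)^(i+j)·(minor ij) (rows/columns in the sector order above):
  C_11 = (0.85)(1.00) − (-0.05)(-0.35) = 0.8325
  C_12 = −[(-0.45)(1.00) − (-0.05)(-0.05)] = 0.4525
  C_13 = (-0.45)(-0.35) − (0.85)(-0.05) = 0.2000
  C_21 = −[(-0.35)(1.00) − (-0.15)(-0.35)] = 0.4025
  C_22 = (0.90)(1.00) − (-0.15)(-0.05) = 0.8925
  C_23 = −[(0.90)(-0.35) − (-0.35)(-0.05)] = 0.3325
  C_31 = (-0.35)(-0.05) − (-0.15)(0.85) = 0.1450
  C_32 = −[(0.90)(-0.05) − (-0.15)(-0.45)] = 0.1125
  C_33 = (0.90)(0.85) − (-0.35)(-0.45) = 0.6075
det(I−A) = Σ_j (I−A)_1j·C_1j = (0.90)(0.8325) + (-0.35)(0.4525) + (-0.15)(0.2000) = 0.560875
adj(I−A) = Cᵀ =
  [ 0.8325   0.4025   0.1450]
  [ 0.4525   0.8925   0.1125]
  [ 0.2000   0.3325   0.6075]
(I − A)⁻¹ = adj(I−A) / det(I−A) ≈
  [   1.4843     0.7176     0.2585]
  [   0.8068     1.5913     0.2006]
  [   0.3566     0.5928     1.0831]
x = (I − A)⁻¹ d = adj(I−A)·d / det(I−A), with det(I−A) = 0.560875:
  x_1 = (0.8325·325 + 0.4025·550 + 0.1450·150) / 0.560875 = 513.6875 / 0.560875 ≈ 915.87
  x_2 = (0.4525·325 + 0.8925·550 + 0.1125·150) / 0.560875 = 654.8125 / 0.560875 ≈ 1167.48
  x_3 = (0.2000·325 + 0.3325·550 + 0.6075·150) / 0.560875 = 339.00 / 0.560875 ≈ 604.41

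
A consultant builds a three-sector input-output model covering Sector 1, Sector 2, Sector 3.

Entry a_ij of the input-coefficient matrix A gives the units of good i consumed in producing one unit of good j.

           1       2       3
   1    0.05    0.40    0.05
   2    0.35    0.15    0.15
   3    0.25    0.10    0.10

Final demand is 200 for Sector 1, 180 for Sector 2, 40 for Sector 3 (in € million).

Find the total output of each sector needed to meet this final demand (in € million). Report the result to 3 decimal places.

x_1 = 393.114, x_2 = 408.764, x_3 = 199.061

I − A =
  [   0.95    -0.40    -0.05]
  [  -0.35     0.85    -0.15]
  [  -0.25    -0.10     0.90]
Cofactors of I−A, C_ij = (−1)^(i+j)·(minor ij) (rows/columns in the sector order above):
  C_11 = (0.85)(0.90) − (-0.15)(-0.10) = 0.7500
  C_12 = −[(-0.35)(0.90) − (-0.15)(-0.25)] = 0.3525
  C_13 = (-0.35)(-0.10) − (0.85)(-0.25) = 0.2475
  C_21 = −[(-0.40)(0.90) − (-0.05)(-0.10)] = 0.3650
  C_22 = (0.95)(0.90) − (-0.05)(-0.25) = 0.8425
  C_23 = −[(0.95)(-0.10) − (-0.40)(-0.25)] = 0.1950
  C_31 = (-0.40)(-0.15) − (-0.05)(0.85) = 0.1025
  C_32 = −[(0.95)(-0.15) − (-0.05)(-0.35)] = 0.1600
  C_33 = (0.95)(0.85) − (-0.40)(-0.35) = 0.6675
det(I−A) = Σ_j (I−A)_1j·C_1j = (0.95)(0.7500) + (-0.40)(0.3525) + (-0.05)(0.2475) = 0.559125
adj(I−A) = Cᵀ =
  [ 0.7500   0.3650   0.1025]
  [ 0.3525   0.8425   0.1600]
  [ 0.2475   0.1950   0.6675]
(I − A)⁻¹ = adj(I−A) / det(I−A) ≈
  [   1.3414     0.6528     0.1833]
  [   0.6304     1.5068     0.2862]
  [   0.4427     0.3488     1.1938]
x = (I − A)⁻¹ d = adj(I−A)·d / det(I−A), with det(I−A) = 0.559125:
  x_1 = (0.7500·200 + 0.3650·180 + 0.1025·40) / 0.559125 = 219.80 / 0.559125 ≈ 393.114
  x_2 = (0.3525·200 + 0.8425·180 + 0.1600·40) / 0.559125 = 228.55 / 0.559125 ≈ 408.764
  x_3 = (0.2475·200 + 0.1950·180 + 0.6675·40) / 0.559125 = 111.30 / 0.559125 ≈ 199.061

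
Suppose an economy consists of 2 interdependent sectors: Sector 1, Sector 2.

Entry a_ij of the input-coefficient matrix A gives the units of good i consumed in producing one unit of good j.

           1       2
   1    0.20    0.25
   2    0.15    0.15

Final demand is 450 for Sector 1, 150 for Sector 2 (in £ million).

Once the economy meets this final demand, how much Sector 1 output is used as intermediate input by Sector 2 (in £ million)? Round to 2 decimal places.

I − A =
  [   0.80    -0.25]
  [  -0.15     0.85]
det(I−A) = (0.80)(0.85) − (-0.25)(-0.15) = 0.6425
adj(I−A) = [[0.85, 0.25], [0.15, 0.80]]
(I − A)⁻¹ = adj(I−A) / det(I−A) ≈
  [   1.3230     0.3891]
  [   0.2335     1.2451]
First solve x = (I − A)⁻¹ d = adj(I−A)·d / det(I−A); in particular x_2 = (0.15·450 + 0.80·150) / 0.6425 = 187.50 / 0.6425 ≈ 291.8288.
Intermediate flow from 1 to 2: z_12 = a_12 · x_2 = 0.25 × 187.50 / 0.6425 = 46.875 / 0.6425 ≈ 72.96.

z_12 = 72.96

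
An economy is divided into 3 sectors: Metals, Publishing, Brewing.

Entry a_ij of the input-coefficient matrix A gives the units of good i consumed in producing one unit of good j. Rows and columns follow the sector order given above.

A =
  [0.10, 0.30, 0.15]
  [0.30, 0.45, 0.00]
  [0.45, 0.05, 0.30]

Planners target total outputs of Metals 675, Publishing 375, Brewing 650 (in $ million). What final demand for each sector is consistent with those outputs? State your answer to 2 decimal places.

I − A =
  [   0.90    -0.30    -0.15]
  [  -0.30     0.55     0.00]
  [  -0.45    -0.05     0.70]
d = (I − A) x:
  d_M = (+0.90)·675 + (-0.30)·375 + (-0.15)·650 = 397.50
  d_P = (-0.30)·675 + (+0.55)·375 + (+0.00)·650 = 3.75
  d_B = (-0.45)·675 + (-0.05)·375 + (+0.70)·650 = 132.50

d_M = 397.50, d_P = 3.75, d_B = 132.50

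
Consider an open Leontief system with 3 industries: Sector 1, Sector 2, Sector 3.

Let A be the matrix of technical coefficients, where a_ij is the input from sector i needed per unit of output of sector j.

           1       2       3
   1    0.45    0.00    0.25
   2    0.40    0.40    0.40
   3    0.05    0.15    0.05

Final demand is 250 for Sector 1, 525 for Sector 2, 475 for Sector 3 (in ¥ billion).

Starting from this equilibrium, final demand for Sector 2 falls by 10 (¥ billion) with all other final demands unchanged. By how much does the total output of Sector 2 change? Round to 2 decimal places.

Δx_2 = -19.77

I − A =
  [   0.55     0.00    -0.25]
  [  -0.40     0.60    -0.40]
  [  -0.05    -0.15     0.95]
Cofactors of I−A, C_ij = (−1)^(i+j)·(minor ij) (rows/columns in the sector order above):
  C_11 = (0.60)(0.95) − (-0.40)(-0.15) = 0.5100
  C_12 = −[(-0.40)(0.95) − (-0.40)(-0.05)] = 0.4000
  C_13 = (-0.40)(-0.15) − (0.60)(-0.05) = 0.0900
  C_21 = −[(0.00)(0.95) − (-0.25)(-0.15)] = 0.0375
  C_22 = (0.55)(0.95) − (-0.25)(-0.05) = 0.5100
  C_23 = −[(0.55)(-0.15) − (0.00)(-0.05)] = 0.0825
  C_31 = (0.00)(-0.40) − (-0.25)(0.60) = 0.1500
  C_32 = −[(0.55)(-0.40) − (-0.25)(-0.40)] = 0.3200
  C_33 = (0.55)(0.60) − (0.00)(-0.40) = 0.3300
det(I−A) = Σ_j (I−A)_1j·C_1j = (0.55)(0.5100) + (0.00)(0.4000) + (-0.25)(0.0900) = 0.2580
adj(I−A) = Cᵀ =
  [ 0.5100   0.0375   0.1500]
  [ 0.4000   0.5100   0.3200]
  [ 0.0900   0.0825   0.3300]
(I − A)⁻¹ = adj(I−A) / det(I−A) ≈
  [   1.9767     0.1453     0.5814]
  [   1.5504     1.9767     1.2403]
  [   0.3488     0.3198     1.2791]
Δx = (I − A)⁻¹ Δd with Δd having -10 in the Sector 2 component and 0 elsewhere.
So Δx_2 = L_22 · (-10), where L_22 = adj(I−A)_22 / det(I−A) = 0.5100 / 0.2580.
Δx_2 = 0.5100 × (-10) / 0.2580 = -5.10 / 0.2580 ≈ -19.77.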